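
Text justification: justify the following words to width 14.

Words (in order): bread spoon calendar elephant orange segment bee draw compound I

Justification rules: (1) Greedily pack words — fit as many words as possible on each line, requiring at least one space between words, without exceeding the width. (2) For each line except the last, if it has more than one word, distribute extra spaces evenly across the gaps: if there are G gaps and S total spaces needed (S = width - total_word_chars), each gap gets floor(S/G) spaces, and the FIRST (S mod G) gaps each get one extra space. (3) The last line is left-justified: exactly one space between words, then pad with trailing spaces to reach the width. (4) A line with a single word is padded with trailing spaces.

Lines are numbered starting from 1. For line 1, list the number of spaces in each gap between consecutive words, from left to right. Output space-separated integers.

Line 1: ['bread', 'spoon'] (min_width=11, slack=3)
Line 2: ['calendar'] (min_width=8, slack=6)
Line 3: ['elephant'] (min_width=8, slack=6)
Line 4: ['orange', 'segment'] (min_width=14, slack=0)
Line 5: ['bee', 'draw'] (min_width=8, slack=6)
Line 6: ['compound', 'I'] (min_width=10, slack=4)

Answer: 4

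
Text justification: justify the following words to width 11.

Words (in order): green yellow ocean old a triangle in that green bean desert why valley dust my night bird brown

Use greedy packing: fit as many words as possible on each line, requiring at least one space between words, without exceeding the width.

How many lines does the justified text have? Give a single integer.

Answer: 10

Derivation:
Line 1: ['green'] (min_width=5, slack=6)
Line 2: ['yellow'] (min_width=6, slack=5)
Line 3: ['ocean', 'old', 'a'] (min_width=11, slack=0)
Line 4: ['triangle', 'in'] (min_width=11, slack=0)
Line 5: ['that', 'green'] (min_width=10, slack=1)
Line 6: ['bean', 'desert'] (min_width=11, slack=0)
Line 7: ['why', 'valley'] (min_width=10, slack=1)
Line 8: ['dust', 'my'] (min_width=7, slack=4)
Line 9: ['night', 'bird'] (min_width=10, slack=1)
Line 10: ['brown'] (min_width=5, slack=6)
Total lines: 10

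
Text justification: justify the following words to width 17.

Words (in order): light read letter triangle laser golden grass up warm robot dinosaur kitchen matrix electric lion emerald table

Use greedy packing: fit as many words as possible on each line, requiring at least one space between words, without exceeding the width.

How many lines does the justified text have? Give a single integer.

Line 1: ['light', 'read', 'letter'] (min_width=17, slack=0)
Line 2: ['triangle', 'laser'] (min_width=14, slack=3)
Line 3: ['golden', 'grass', 'up'] (min_width=15, slack=2)
Line 4: ['warm', 'robot'] (min_width=10, slack=7)
Line 5: ['dinosaur', 'kitchen'] (min_width=16, slack=1)
Line 6: ['matrix', 'electric'] (min_width=15, slack=2)
Line 7: ['lion', 'emerald'] (min_width=12, slack=5)
Line 8: ['table'] (min_width=5, slack=12)
Total lines: 8

Answer: 8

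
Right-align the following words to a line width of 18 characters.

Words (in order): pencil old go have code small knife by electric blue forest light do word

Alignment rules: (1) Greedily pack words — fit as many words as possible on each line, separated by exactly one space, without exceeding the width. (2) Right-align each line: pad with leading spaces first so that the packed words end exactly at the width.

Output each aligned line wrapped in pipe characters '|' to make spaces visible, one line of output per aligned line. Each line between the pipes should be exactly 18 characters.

Line 1: ['pencil', 'old', 'go', 'have'] (min_width=18, slack=0)
Line 2: ['code', 'small', 'knife'] (min_width=16, slack=2)
Line 3: ['by', 'electric', 'blue'] (min_width=16, slack=2)
Line 4: ['forest', 'light', 'do'] (min_width=15, slack=3)
Line 5: ['word'] (min_width=4, slack=14)

Answer: |pencil old go have|
|  code small knife|
|  by electric blue|
|   forest light do|
|              word|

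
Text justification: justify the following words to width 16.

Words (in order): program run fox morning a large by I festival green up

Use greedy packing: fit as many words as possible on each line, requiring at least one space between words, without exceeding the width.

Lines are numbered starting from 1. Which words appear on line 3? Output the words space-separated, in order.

Answer: by I festival

Derivation:
Line 1: ['program', 'run', 'fox'] (min_width=15, slack=1)
Line 2: ['morning', 'a', 'large'] (min_width=15, slack=1)
Line 3: ['by', 'I', 'festival'] (min_width=13, slack=3)
Line 4: ['green', 'up'] (min_width=8, slack=8)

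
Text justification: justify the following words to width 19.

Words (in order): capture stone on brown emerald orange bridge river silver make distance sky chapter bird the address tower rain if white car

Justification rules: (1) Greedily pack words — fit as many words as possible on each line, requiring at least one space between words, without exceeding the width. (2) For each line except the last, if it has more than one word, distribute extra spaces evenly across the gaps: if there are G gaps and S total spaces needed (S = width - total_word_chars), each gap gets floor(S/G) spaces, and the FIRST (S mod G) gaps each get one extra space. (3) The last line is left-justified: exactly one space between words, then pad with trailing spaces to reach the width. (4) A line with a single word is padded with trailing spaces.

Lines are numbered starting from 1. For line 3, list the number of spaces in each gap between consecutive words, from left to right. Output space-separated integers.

Answer: 1 1

Derivation:
Line 1: ['capture', 'stone', 'on'] (min_width=16, slack=3)
Line 2: ['brown', 'emerald'] (min_width=13, slack=6)
Line 3: ['orange', 'bridge', 'river'] (min_width=19, slack=0)
Line 4: ['silver', 'make'] (min_width=11, slack=8)
Line 5: ['distance', 'sky'] (min_width=12, slack=7)
Line 6: ['chapter', 'bird', 'the'] (min_width=16, slack=3)
Line 7: ['address', 'tower', 'rain'] (min_width=18, slack=1)
Line 8: ['if', 'white', 'car'] (min_width=12, slack=7)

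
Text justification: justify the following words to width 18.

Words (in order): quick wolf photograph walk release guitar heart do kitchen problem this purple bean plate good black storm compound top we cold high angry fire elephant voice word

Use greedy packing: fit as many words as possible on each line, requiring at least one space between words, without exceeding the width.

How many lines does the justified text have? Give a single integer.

Answer: 11

Derivation:
Line 1: ['quick', 'wolf'] (min_width=10, slack=8)
Line 2: ['photograph', 'walk'] (min_width=15, slack=3)
Line 3: ['release', 'guitar'] (min_width=14, slack=4)
Line 4: ['heart', 'do', 'kitchen'] (min_width=16, slack=2)
Line 5: ['problem', 'this'] (min_width=12, slack=6)
Line 6: ['purple', 'bean', 'plate'] (min_width=17, slack=1)
Line 7: ['good', 'black', 'storm'] (min_width=16, slack=2)
Line 8: ['compound', 'top', 'we'] (min_width=15, slack=3)
Line 9: ['cold', 'high', 'angry'] (min_width=15, slack=3)
Line 10: ['fire', 'elephant'] (min_width=13, slack=5)
Line 11: ['voice', 'word'] (min_width=10, slack=8)
Total lines: 11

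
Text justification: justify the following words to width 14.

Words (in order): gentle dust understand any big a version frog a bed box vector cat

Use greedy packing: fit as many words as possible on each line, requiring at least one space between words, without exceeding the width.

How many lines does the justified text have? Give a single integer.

Line 1: ['gentle', 'dust'] (min_width=11, slack=3)
Line 2: ['understand', 'any'] (min_width=14, slack=0)
Line 3: ['big', 'a', 'version'] (min_width=13, slack=1)
Line 4: ['frog', 'a', 'bed', 'box'] (min_width=14, slack=0)
Line 5: ['vector', 'cat'] (min_width=10, slack=4)
Total lines: 5

Answer: 5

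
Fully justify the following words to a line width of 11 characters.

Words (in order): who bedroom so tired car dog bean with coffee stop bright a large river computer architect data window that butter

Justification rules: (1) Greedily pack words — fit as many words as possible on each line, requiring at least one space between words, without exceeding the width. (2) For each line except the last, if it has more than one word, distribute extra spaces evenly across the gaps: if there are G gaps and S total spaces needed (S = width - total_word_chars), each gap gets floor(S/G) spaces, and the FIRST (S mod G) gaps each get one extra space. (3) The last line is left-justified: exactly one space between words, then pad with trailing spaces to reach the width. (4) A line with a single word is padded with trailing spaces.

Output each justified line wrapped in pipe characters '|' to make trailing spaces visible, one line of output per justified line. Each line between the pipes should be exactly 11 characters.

Answer: |who bedroom|
|so    tired|
|car     dog|
|bean   with|
|coffee stop|
|bright    a|
|large river|
|computer   |
|architect  |
|data window|
|that butter|

Derivation:
Line 1: ['who', 'bedroom'] (min_width=11, slack=0)
Line 2: ['so', 'tired'] (min_width=8, slack=3)
Line 3: ['car', 'dog'] (min_width=7, slack=4)
Line 4: ['bean', 'with'] (min_width=9, slack=2)
Line 5: ['coffee', 'stop'] (min_width=11, slack=0)
Line 6: ['bright', 'a'] (min_width=8, slack=3)
Line 7: ['large', 'river'] (min_width=11, slack=0)
Line 8: ['computer'] (min_width=8, slack=3)
Line 9: ['architect'] (min_width=9, slack=2)
Line 10: ['data', 'window'] (min_width=11, slack=0)
Line 11: ['that', 'butter'] (min_width=11, slack=0)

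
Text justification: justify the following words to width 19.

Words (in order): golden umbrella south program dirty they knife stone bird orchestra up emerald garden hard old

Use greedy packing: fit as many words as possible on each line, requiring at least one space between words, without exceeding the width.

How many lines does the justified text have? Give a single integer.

Answer: 6

Derivation:
Line 1: ['golden', 'umbrella'] (min_width=15, slack=4)
Line 2: ['south', 'program', 'dirty'] (min_width=19, slack=0)
Line 3: ['they', 'knife', 'stone'] (min_width=16, slack=3)
Line 4: ['bird', 'orchestra', 'up'] (min_width=17, slack=2)
Line 5: ['emerald', 'garden', 'hard'] (min_width=19, slack=0)
Line 6: ['old'] (min_width=3, slack=16)
Total lines: 6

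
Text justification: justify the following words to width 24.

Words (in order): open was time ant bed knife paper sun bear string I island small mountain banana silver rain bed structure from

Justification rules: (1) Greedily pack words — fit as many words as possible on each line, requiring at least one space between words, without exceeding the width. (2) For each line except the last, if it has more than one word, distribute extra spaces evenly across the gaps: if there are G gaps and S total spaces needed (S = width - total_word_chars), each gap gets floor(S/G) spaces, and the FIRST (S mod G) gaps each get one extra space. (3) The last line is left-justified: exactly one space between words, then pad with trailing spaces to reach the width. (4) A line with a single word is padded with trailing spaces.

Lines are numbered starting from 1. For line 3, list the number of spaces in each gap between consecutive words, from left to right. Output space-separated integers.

Answer: 2 2 2

Derivation:
Line 1: ['open', 'was', 'time', 'ant', 'bed'] (min_width=21, slack=3)
Line 2: ['knife', 'paper', 'sun', 'bear'] (min_width=20, slack=4)
Line 3: ['string', 'I', 'island', 'small'] (min_width=21, slack=3)
Line 4: ['mountain', 'banana', 'silver'] (min_width=22, slack=2)
Line 5: ['rain', 'bed', 'structure', 'from'] (min_width=23, slack=1)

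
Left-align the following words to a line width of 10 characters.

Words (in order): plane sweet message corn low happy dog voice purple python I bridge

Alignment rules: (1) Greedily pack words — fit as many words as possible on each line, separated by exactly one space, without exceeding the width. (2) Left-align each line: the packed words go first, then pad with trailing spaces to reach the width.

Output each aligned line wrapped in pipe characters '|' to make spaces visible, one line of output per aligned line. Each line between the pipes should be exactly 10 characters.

Answer: |plane     |
|sweet     |
|message   |
|corn low  |
|happy dog |
|voice     |
|purple    |
|python I  |
|bridge    |

Derivation:
Line 1: ['plane'] (min_width=5, slack=5)
Line 2: ['sweet'] (min_width=5, slack=5)
Line 3: ['message'] (min_width=7, slack=3)
Line 4: ['corn', 'low'] (min_width=8, slack=2)
Line 5: ['happy', 'dog'] (min_width=9, slack=1)
Line 6: ['voice'] (min_width=5, slack=5)
Line 7: ['purple'] (min_width=6, slack=4)
Line 8: ['python', 'I'] (min_width=8, slack=2)
Line 9: ['bridge'] (min_width=6, slack=4)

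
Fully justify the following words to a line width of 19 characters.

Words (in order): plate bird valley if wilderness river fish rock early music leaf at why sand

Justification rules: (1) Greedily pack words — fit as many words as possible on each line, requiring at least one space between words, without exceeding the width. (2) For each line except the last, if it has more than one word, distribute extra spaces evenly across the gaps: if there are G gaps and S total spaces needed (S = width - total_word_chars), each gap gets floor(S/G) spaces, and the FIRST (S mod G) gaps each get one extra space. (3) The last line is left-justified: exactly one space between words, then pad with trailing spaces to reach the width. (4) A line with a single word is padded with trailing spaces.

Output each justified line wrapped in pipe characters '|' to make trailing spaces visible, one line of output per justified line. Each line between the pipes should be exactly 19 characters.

Line 1: ['plate', 'bird', 'valley'] (min_width=17, slack=2)
Line 2: ['if', 'wilderness', 'river'] (min_width=19, slack=0)
Line 3: ['fish', 'rock', 'early'] (min_width=15, slack=4)
Line 4: ['music', 'leaf', 'at', 'why'] (min_width=17, slack=2)
Line 5: ['sand'] (min_width=4, slack=15)

Answer: |plate  bird  valley|
|if wilderness river|
|fish   rock   early|
|music  leaf  at why|
|sand               |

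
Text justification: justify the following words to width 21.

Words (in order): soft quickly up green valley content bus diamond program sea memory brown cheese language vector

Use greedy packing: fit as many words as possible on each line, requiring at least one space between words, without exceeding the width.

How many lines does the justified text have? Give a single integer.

Line 1: ['soft', 'quickly', 'up', 'green'] (min_width=21, slack=0)
Line 2: ['valley', 'content', 'bus'] (min_width=18, slack=3)
Line 3: ['diamond', 'program', 'sea'] (min_width=19, slack=2)
Line 4: ['memory', 'brown', 'cheese'] (min_width=19, slack=2)
Line 5: ['language', 'vector'] (min_width=15, slack=6)
Total lines: 5

Answer: 5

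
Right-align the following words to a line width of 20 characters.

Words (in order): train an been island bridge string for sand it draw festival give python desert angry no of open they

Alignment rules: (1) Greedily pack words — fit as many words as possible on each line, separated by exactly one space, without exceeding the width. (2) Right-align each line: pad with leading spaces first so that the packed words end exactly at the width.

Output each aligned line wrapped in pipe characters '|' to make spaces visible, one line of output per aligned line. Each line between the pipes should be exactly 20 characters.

Answer: |train an been island|
|   bridge string for|
|        sand it draw|
|festival give python|
|  desert angry no of|
|           open they|

Derivation:
Line 1: ['train', 'an', 'been', 'island'] (min_width=20, slack=0)
Line 2: ['bridge', 'string', 'for'] (min_width=17, slack=3)
Line 3: ['sand', 'it', 'draw'] (min_width=12, slack=8)
Line 4: ['festival', 'give', 'python'] (min_width=20, slack=0)
Line 5: ['desert', 'angry', 'no', 'of'] (min_width=18, slack=2)
Line 6: ['open', 'they'] (min_width=9, slack=11)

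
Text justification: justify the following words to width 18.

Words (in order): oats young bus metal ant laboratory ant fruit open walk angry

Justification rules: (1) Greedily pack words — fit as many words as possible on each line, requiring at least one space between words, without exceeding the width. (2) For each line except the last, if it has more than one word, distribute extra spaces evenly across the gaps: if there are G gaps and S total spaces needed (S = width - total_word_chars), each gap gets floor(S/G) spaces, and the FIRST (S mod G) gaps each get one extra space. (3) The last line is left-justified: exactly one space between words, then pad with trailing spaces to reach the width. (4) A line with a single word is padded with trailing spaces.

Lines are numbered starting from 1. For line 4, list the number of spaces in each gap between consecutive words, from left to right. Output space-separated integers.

Answer: 3 2

Derivation:
Line 1: ['oats', 'young', 'bus'] (min_width=14, slack=4)
Line 2: ['metal', 'ant'] (min_width=9, slack=9)
Line 3: ['laboratory', 'ant'] (min_width=14, slack=4)
Line 4: ['fruit', 'open', 'walk'] (min_width=15, slack=3)
Line 5: ['angry'] (min_width=5, slack=13)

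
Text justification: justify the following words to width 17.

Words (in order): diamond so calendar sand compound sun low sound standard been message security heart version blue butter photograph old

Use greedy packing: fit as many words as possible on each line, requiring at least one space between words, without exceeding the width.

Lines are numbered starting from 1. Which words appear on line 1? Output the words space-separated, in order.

Answer: diamond so

Derivation:
Line 1: ['diamond', 'so'] (min_width=10, slack=7)
Line 2: ['calendar', 'sand'] (min_width=13, slack=4)
Line 3: ['compound', 'sun', 'low'] (min_width=16, slack=1)
Line 4: ['sound', 'standard'] (min_width=14, slack=3)
Line 5: ['been', 'message'] (min_width=12, slack=5)
Line 6: ['security', 'heart'] (min_width=14, slack=3)
Line 7: ['version', 'blue'] (min_width=12, slack=5)
Line 8: ['butter', 'photograph'] (min_width=17, slack=0)
Line 9: ['old'] (min_width=3, slack=14)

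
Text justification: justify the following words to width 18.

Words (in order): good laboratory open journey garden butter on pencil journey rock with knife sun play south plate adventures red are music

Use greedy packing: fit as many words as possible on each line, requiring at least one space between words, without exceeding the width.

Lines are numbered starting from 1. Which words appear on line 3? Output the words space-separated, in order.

Answer: garden butter on

Derivation:
Line 1: ['good', 'laboratory'] (min_width=15, slack=3)
Line 2: ['open', 'journey'] (min_width=12, slack=6)
Line 3: ['garden', 'butter', 'on'] (min_width=16, slack=2)
Line 4: ['pencil', 'journey'] (min_width=14, slack=4)
Line 5: ['rock', 'with', 'knife'] (min_width=15, slack=3)
Line 6: ['sun', 'play', 'south'] (min_width=14, slack=4)
Line 7: ['plate', 'adventures'] (min_width=16, slack=2)
Line 8: ['red', 'are', 'music'] (min_width=13, slack=5)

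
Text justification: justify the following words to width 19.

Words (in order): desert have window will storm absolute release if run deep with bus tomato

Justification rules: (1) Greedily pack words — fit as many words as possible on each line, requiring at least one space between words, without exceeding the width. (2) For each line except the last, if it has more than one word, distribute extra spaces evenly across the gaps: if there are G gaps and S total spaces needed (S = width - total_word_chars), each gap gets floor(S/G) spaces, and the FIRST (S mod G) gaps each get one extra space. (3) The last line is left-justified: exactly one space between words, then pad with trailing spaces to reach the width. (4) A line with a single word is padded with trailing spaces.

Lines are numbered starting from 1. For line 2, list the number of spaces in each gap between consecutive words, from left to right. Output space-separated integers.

Answer: 1 1

Derivation:
Line 1: ['desert', 'have', 'window'] (min_width=18, slack=1)
Line 2: ['will', 'storm', 'absolute'] (min_width=19, slack=0)
Line 3: ['release', 'if', 'run', 'deep'] (min_width=19, slack=0)
Line 4: ['with', 'bus', 'tomato'] (min_width=15, slack=4)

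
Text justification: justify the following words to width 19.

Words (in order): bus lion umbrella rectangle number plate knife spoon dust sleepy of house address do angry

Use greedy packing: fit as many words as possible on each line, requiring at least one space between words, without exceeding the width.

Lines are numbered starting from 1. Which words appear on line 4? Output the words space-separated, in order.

Line 1: ['bus', 'lion', 'umbrella'] (min_width=17, slack=2)
Line 2: ['rectangle', 'number'] (min_width=16, slack=3)
Line 3: ['plate', 'knife', 'spoon'] (min_width=17, slack=2)
Line 4: ['dust', 'sleepy', 'of'] (min_width=14, slack=5)
Line 5: ['house', 'address', 'do'] (min_width=16, slack=3)
Line 6: ['angry'] (min_width=5, slack=14)

Answer: dust sleepy of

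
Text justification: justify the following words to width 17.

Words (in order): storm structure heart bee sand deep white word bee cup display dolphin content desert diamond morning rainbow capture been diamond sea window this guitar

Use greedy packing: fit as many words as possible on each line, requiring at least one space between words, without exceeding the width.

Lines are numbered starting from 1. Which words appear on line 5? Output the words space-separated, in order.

Answer: dolphin content

Derivation:
Line 1: ['storm', 'structure'] (min_width=15, slack=2)
Line 2: ['heart', 'bee', 'sand'] (min_width=14, slack=3)
Line 3: ['deep', 'white', 'word'] (min_width=15, slack=2)
Line 4: ['bee', 'cup', 'display'] (min_width=15, slack=2)
Line 5: ['dolphin', 'content'] (min_width=15, slack=2)
Line 6: ['desert', 'diamond'] (min_width=14, slack=3)
Line 7: ['morning', 'rainbow'] (min_width=15, slack=2)
Line 8: ['capture', 'been'] (min_width=12, slack=5)
Line 9: ['diamond', 'sea'] (min_width=11, slack=6)
Line 10: ['window', 'this'] (min_width=11, slack=6)
Line 11: ['guitar'] (min_width=6, slack=11)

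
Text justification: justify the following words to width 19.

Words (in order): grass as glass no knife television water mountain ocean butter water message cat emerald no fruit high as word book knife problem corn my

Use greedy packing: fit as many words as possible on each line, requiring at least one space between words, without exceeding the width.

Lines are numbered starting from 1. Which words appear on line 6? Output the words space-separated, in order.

Answer: no fruit high as

Derivation:
Line 1: ['grass', 'as', 'glass', 'no'] (min_width=17, slack=2)
Line 2: ['knife', 'television'] (min_width=16, slack=3)
Line 3: ['water', 'mountain'] (min_width=14, slack=5)
Line 4: ['ocean', 'butter', 'water'] (min_width=18, slack=1)
Line 5: ['message', 'cat', 'emerald'] (min_width=19, slack=0)
Line 6: ['no', 'fruit', 'high', 'as'] (min_width=16, slack=3)
Line 7: ['word', 'book', 'knife'] (min_width=15, slack=4)
Line 8: ['problem', 'corn', 'my'] (min_width=15, slack=4)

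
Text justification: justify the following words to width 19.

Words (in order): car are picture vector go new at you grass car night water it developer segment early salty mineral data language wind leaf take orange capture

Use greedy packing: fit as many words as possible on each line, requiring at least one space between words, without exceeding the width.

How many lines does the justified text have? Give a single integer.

Line 1: ['car', 'are', 'picture'] (min_width=15, slack=4)
Line 2: ['vector', 'go', 'new', 'at'] (min_width=16, slack=3)
Line 3: ['you', 'grass', 'car', 'night'] (min_width=19, slack=0)
Line 4: ['water', 'it', 'developer'] (min_width=18, slack=1)
Line 5: ['segment', 'early', 'salty'] (min_width=19, slack=0)
Line 6: ['mineral', 'data'] (min_width=12, slack=7)
Line 7: ['language', 'wind', 'leaf'] (min_width=18, slack=1)
Line 8: ['take', 'orange', 'capture'] (min_width=19, slack=0)
Total lines: 8

Answer: 8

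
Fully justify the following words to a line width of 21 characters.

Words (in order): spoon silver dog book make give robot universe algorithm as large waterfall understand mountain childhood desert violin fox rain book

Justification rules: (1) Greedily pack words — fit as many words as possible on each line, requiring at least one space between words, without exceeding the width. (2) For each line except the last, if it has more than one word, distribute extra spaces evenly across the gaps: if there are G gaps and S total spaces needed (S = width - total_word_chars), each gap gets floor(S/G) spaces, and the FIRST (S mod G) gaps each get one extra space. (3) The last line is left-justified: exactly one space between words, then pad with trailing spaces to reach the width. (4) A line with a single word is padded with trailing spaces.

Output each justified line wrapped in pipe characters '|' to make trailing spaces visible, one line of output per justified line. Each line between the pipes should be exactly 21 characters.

Line 1: ['spoon', 'silver', 'dog', 'book'] (min_width=21, slack=0)
Line 2: ['make', 'give', 'robot'] (min_width=15, slack=6)
Line 3: ['universe', 'algorithm', 'as'] (min_width=21, slack=0)
Line 4: ['large', 'waterfall'] (min_width=15, slack=6)
Line 5: ['understand', 'mountain'] (min_width=19, slack=2)
Line 6: ['childhood', 'desert'] (min_width=16, slack=5)
Line 7: ['violin', 'fox', 'rain', 'book'] (min_width=20, slack=1)

Answer: |spoon silver dog book|
|make    give    robot|
|universe algorithm as|
|large       waterfall|
|understand   mountain|
|childhood      desert|
|violin fox rain book |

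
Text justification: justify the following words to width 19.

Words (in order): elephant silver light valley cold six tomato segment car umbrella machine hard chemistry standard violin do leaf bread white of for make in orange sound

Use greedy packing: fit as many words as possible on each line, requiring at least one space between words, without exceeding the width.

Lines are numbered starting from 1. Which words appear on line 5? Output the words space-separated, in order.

Line 1: ['elephant', 'silver'] (min_width=15, slack=4)
Line 2: ['light', 'valley', 'cold'] (min_width=17, slack=2)
Line 3: ['six', 'tomato', 'segment'] (min_width=18, slack=1)
Line 4: ['car', 'umbrella'] (min_width=12, slack=7)
Line 5: ['machine', 'hard'] (min_width=12, slack=7)
Line 6: ['chemistry', 'standard'] (min_width=18, slack=1)
Line 7: ['violin', 'do', 'leaf'] (min_width=14, slack=5)
Line 8: ['bread', 'white', 'of', 'for'] (min_width=18, slack=1)
Line 9: ['make', 'in', 'orange'] (min_width=14, slack=5)
Line 10: ['sound'] (min_width=5, slack=14)

Answer: machine hard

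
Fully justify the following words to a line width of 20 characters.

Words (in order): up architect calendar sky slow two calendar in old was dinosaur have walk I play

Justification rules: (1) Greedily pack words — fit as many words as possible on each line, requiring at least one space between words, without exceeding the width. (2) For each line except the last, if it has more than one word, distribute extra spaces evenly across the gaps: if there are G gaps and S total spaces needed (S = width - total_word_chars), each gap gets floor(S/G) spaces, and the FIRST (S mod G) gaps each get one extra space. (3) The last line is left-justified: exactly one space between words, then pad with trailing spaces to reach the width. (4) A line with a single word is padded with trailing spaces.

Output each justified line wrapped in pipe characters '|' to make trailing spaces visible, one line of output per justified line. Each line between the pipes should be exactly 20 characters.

Line 1: ['up', 'architect'] (min_width=12, slack=8)
Line 2: ['calendar', 'sky', 'slow'] (min_width=17, slack=3)
Line 3: ['two', 'calendar', 'in', 'old'] (min_width=19, slack=1)
Line 4: ['was', 'dinosaur', 'have'] (min_width=17, slack=3)
Line 5: ['walk', 'I', 'play'] (min_width=11, slack=9)

Answer: |up         architect|
|calendar   sky  slow|
|two  calendar in old|
|was   dinosaur  have|
|walk I play         |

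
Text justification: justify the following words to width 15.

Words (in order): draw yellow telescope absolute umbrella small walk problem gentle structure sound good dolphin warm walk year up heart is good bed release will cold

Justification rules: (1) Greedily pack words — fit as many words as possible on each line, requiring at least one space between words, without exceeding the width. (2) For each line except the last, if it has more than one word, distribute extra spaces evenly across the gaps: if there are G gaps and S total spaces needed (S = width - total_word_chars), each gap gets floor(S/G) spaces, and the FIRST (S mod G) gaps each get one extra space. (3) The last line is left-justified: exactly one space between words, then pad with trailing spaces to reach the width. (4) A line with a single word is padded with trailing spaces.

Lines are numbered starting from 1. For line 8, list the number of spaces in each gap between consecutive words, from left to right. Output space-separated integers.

Answer: 4

Derivation:
Line 1: ['draw', 'yellow'] (min_width=11, slack=4)
Line 2: ['telescope'] (min_width=9, slack=6)
Line 3: ['absolute'] (min_width=8, slack=7)
Line 4: ['umbrella', 'small'] (min_width=14, slack=1)
Line 5: ['walk', 'problem'] (min_width=12, slack=3)
Line 6: ['gentle'] (min_width=6, slack=9)
Line 7: ['structure', 'sound'] (min_width=15, slack=0)
Line 8: ['good', 'dolphin'] (min_width=12, slack=3)
Line 9: ['warm', 'walk', 'year'] (min_width=14, slack=1)
Line 10: ['up', 'heart', 'is'] (min_width=11, slack=4)
Line 11: ['good', 'bed'] (min_width=8, slack=7)
Line 12: ['release', 'will'] (min_width=12, slack=3)
Line 13: ['cold'] (min_width=4, slack=11)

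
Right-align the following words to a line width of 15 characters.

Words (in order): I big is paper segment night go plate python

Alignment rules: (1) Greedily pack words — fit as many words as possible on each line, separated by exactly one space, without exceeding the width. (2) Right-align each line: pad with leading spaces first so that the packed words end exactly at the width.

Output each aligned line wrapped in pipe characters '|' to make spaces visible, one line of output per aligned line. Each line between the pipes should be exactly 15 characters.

Line 1: ['I', 'big', 'is', 'paper'] (min_width=14, slack=1)
Line 2: ['segment', 'night'] (min_width=13, slack=2)
Line 3: ['go', 'plate', 'python'] (min_width=15, slack=0)

Answer: | I big is paper|
|  segment night|
|go plate python|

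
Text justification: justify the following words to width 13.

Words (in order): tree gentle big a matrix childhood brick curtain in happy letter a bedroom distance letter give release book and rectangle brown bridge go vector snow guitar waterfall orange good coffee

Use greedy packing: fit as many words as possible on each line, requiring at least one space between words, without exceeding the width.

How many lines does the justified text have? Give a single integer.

Line 1: ['tree', 'gentle'] (min_width=11, slack=2)
Line 2: ['big', 'a', 'matrix'] (min_width=12, slack=1)
Line 3: ['childhood'] (min_width=9, slack=4)
Line 4: ['brick', 'curtain'] (min_width=13, slack=0)
Line 5: ['in', 'happy'] (min_width=8, slack=5)
Line 6: ['letter', 'a'] (min_width=8, slack=5)
Line 7: ['bedroom'] (min_width=7, slack=6)
Line 8: ['distance'] (min_width=8, slack=5)
Line 9: ['letter', 'give'] (min_width=11, slack=2)
Line 10: ['release', 'book'] (min_width=12, slack=1)
Line 11: ['and', 'rectangle'] (min_width=13, slack=0)
Line 12: ['brown', 'bridge'] (min_width=12, slack=1)
Line 13: ['go', 'vector'] (min_width=9, slack=4)
Line 14: ['snow', 'guitar'] (min_width=11, slack=2)
Line 15: ['waterfall'] (min_width=9, slack=4)
Line 16: ['orange', 'good'] (min_width=11, slack=2)
Line 17: ['coffee'] (min_width=6, slack=7)
Total lines: 17

Answer: 17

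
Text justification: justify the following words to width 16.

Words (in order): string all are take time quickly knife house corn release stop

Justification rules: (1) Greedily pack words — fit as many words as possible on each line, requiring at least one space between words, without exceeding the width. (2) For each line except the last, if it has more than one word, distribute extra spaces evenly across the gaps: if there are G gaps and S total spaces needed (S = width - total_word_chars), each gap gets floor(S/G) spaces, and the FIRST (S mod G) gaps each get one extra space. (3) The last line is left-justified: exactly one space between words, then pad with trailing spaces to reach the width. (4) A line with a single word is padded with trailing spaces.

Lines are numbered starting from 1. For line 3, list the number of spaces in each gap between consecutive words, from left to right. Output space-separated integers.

Answer: 4

Derivation:
Line 1: ['string', 'all', 'are'] (min_width=14, slack=2)
Line 2: ['take', 'time'] (min_width=9, slack=7)
Line 3: ['quickly', 'knife'] (min_width=13, slack=3)
Line 4: ['house', 'corn'] (min_width=10, slack=6)
Line 5: ['release', 'stop'] (min_width=12, slack=4)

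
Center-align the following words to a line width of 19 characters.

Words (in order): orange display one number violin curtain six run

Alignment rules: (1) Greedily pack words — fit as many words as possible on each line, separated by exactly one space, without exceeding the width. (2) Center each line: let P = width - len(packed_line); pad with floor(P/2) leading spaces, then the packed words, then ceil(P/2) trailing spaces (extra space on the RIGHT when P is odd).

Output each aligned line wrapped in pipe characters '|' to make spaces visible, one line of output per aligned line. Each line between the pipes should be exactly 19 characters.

Line 1: ['orange', 'display', 'one'] (min_width=18, slack=1)
Line 2: ['number', 'violin'] (min_width=13, slack=6)
Line 3: ['curtain', 'six', 'run'] (min_width=15, slack=4)

Answer: |orange display one |
|   number violin   |
|  curtain six run  |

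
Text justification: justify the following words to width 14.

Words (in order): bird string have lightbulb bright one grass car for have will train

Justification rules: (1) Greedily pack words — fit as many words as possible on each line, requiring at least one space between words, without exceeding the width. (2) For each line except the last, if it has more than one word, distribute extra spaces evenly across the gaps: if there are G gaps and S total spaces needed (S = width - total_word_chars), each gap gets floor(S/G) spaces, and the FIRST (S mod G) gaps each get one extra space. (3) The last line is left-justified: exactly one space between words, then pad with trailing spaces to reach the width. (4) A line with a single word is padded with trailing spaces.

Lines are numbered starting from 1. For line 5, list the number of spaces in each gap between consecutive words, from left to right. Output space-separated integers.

Answer: 6

Derivation:
Line 1: ['bird', 'string'] (min_width=11, slack=3)
Line 2: ['have', 'lightbulb'] (min_width=14, slack=0)
Line 3: ['bright', 'one'] (min_width=10, slack=4)
Line 4: ['grass', 'car', 'for'] (min_width=13, slack=1)
Line 5: ['have', 'will'] (min_width=9, slack=5)
Line 6: ['train'] (min_width=5, slack=9)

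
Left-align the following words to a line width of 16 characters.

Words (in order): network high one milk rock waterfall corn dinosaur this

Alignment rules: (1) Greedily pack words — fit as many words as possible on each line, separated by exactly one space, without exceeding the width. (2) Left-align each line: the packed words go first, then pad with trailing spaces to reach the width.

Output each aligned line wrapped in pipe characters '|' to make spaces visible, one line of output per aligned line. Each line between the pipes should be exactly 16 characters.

Line 1: ['network', 'high', 'one'] (min_width=16, slack=0)
Line 2: ['milk', 'rock'] (min_width=9, slack=7)
Line 3: ['waterfall', 'corn'] (min_width=14, slack=2)
Line 4: ['dinosaur', 'this'] (min_width=13, slack=3)

Answer: |network high one|
|milk rock       |
|waterfall corn  |
|dinosaur this   |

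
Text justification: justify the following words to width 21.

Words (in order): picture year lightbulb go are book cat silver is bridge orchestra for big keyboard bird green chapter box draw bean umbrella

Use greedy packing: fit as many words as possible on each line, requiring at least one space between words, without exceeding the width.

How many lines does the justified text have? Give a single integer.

Line 1: ['picture', 'year'] (min_width=12, slack=9)
Line 2: ['lightbulb', 'go', 'are', 'book'] (min_width=21, slack=0)
Line 3: ['cat', 'silver', 'is', 'bridge'] (min_width=20, slack=1)
Line 4: ['orchestra', 'for', 'big'] (min_width=17, slack=4)
Line 5: ['keyboard', 'bird', 'green'] (min_width=19, slack=2)
Line 6: ['chapter', 'box', 'draw', 'bean'] (min_width=21, slack=0)
Line 7: ['umbrella'] (min_width=8, slack=13)
Total lines: 7

Answer: 7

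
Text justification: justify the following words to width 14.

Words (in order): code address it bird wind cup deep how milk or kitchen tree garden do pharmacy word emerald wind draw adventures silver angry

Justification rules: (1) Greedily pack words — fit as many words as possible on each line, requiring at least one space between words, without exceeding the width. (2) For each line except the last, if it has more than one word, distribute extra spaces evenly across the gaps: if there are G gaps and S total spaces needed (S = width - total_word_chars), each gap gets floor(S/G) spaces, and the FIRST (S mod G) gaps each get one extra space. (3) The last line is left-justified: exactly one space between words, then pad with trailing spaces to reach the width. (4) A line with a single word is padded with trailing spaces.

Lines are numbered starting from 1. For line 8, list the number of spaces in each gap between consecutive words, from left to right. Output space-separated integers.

Answer: 3

Derivation:
Line 1: ['code', 'address'] (min_width=12, slack=2)
Line 2: ['it', 'bird', 'wind'] (min_width=12, slack=2)
Line 3: ['cup', 'deep', 'how'] (min_width=12, slack=2)
Line 4: ['milk', 'or'] (min_width=7, slack=7)
Line 5: ['kitchen', 'tree'] (min_width=12, slack=2)
Line 6: ['garden', 'do'] (min_width=9, slack=5)
Line 7: ['pharmacy', 'word'] (min_width=13, slack=1)
Line 8: ['emerald', 'wind'] (min_width=12, slack=2)
Line 9: ['draw'] (min_width=4, slack=10)
Line 10: ['adventures'] (min_width=10, slack=4)
Line 11: ['silver', 'angry'] (min_width=12, slack=2)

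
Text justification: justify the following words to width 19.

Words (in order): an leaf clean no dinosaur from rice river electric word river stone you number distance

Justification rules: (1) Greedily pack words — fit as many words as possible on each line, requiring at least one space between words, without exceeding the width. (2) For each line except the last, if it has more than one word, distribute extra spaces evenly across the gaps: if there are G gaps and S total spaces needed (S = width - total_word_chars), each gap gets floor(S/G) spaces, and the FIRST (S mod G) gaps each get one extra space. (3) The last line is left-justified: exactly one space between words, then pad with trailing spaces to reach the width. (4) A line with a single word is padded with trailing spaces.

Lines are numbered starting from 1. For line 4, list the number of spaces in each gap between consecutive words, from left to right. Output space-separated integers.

Line 1: ['an', 'leaf', 'clean', 'no'] (min_width=16, slack=3)
Line 2: ['dinosaur', 'from', 'rice'] (min_width=18, slack=1)
Line 3: ['river', 'electric', 'word'] (min_width=19, slack=0)
Line 4: ['river', 'stone', 'you'] (min_width=15, slack=4)
Line 5: ['number', 'distance'] (min_width=15, slack=4)

Answer: 3 3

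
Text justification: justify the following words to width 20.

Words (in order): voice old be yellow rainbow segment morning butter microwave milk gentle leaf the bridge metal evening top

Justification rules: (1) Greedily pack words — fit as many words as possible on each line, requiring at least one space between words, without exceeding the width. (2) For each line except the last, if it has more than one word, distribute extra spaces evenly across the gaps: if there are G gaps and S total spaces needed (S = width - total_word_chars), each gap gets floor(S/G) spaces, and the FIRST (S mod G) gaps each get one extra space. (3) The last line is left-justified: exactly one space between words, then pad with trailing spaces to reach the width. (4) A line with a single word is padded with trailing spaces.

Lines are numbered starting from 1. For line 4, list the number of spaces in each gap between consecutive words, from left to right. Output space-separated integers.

Line 1: ['voice', 'old', 'be', 'yellow'] (min_width=19, slack=1)
Line 2: ['rainbow', 'segment'] (min_width=15, slack=5)
Line 3: ['morning', 'butter'] (min_width=14, slack=6)
Line 4: ['microwave', 'milk'] (min_width=14, slack=6)
Line 5: ['gentle', 'leaf', 'the'] (min_width=15, slack=5)
Line 6: ['bridge', 'metal', 'evening'] (min_width=20, slack=0)
Line 7: ['top'] (min_width=3, slack=17)

Answer: 7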